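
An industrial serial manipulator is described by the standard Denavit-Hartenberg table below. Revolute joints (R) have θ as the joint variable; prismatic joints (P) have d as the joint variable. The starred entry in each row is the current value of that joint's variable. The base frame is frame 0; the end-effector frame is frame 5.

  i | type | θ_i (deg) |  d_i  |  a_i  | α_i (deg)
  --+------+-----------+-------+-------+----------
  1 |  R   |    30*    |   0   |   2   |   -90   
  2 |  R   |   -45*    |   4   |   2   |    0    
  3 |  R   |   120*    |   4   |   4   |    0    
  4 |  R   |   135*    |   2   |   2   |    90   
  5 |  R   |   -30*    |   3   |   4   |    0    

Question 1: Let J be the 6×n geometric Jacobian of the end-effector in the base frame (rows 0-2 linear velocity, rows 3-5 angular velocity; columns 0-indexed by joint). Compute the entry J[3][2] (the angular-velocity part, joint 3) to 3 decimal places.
-0.500

axis z_2 = (-0.5000,0.8660,0.0000); lever o_n−o_2 = (-6.5005,0.8657,-3.7297)
cross product → J_v[:, 2] = (-3.2300,-1.8649,5.1968)
J_ω[:, 2] = z_2
entry J[3][2] = -0.5000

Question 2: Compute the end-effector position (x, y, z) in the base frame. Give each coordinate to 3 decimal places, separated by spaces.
-5.544 6.037 -2.316

after link 1: o_1 = (1.7321, 1.0000, 0.0000)
after link 2: o_2 = (0.9568, 5.1712, 1.4142)
after link 3: o_3 = (-0.1466, 9.1529, -2.4495)
after link 4: o_4 = (-2.6466, 10.0190, -1.4495)
after link 5: o_5 = (-5.5437, 6.0369, -2.3155)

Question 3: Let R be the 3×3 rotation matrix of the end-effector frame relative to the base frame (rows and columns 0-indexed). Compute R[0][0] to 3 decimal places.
End-effector x-axis (col 0 of R) = (-0.3995,-0.8080,0.4330)
R[0][0] = -0.3995

-0.400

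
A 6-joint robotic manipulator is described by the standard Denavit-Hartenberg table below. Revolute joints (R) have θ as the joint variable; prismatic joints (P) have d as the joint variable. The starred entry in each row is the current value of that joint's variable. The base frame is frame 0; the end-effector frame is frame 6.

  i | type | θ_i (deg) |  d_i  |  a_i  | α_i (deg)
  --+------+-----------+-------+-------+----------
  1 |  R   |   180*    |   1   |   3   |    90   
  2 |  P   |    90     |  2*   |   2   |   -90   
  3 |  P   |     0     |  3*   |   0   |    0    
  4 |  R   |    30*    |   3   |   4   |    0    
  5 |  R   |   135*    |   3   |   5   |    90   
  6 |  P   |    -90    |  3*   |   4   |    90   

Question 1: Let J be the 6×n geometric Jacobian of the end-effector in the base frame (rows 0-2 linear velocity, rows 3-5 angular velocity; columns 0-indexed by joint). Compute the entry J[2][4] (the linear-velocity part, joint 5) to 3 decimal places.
axis z_4 = (1.0000,-0.0000,0.0000); lever o_n−o_4 = (-1.0000,-4.1919,-4.0532)
cross product → J_v[:, 4] = (0.0000,4.0532,-4.1919)
J_ω[:, 4] = z_4
entry J[2][4] = -4.1919

-4.192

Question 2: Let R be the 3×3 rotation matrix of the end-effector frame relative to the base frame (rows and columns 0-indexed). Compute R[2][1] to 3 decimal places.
End-effector y-axis (col 1 of R) = (-0.0000,-0.9659,0.2588)
R[2][1] = 0.2588

0.259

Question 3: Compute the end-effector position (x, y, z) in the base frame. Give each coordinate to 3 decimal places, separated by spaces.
after link 1: o_1 = (-3.0000, 0.0000, 1.0000)
after link 2: o_2 = (-3.0000, 2.0000, 3.0000)
after link 3: o_3 = (0.0000, 2.0000, 3.0000)
after link 4: o_4 = (3.0000, 0.0000, 6.4641)
after link 5: o_5 = (6.0000, -1.2941, 1.6345)
after link 6: o_6 = (2.0000, -4.1919, 2.4109)

2.000 -4.192 2.411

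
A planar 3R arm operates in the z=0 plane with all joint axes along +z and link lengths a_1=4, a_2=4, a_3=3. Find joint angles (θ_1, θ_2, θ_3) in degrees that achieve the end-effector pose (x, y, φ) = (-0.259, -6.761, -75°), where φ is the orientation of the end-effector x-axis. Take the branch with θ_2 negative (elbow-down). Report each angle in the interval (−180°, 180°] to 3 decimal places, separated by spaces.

wrist centre = target − a_3·(cos φ, sin φ) = (-1.0355, -3.8632)
cos θ_2 = (15.9967−4²−4²)/(2·4·4) = -0.5001; θ_2 = -120.0069° (elbow-down)
β = atan2(-3.8632,-1.0355) = -105.0043°; ψ = atan2(-3.4639,1.9996) = -60.0035°
θ_1 = β − ψ = -45.0008°
θ_3 = φ − θ_1 − θ_2 = 90.0077° (wrapped to (-180°,180°])

-45.001 -120.007 90.008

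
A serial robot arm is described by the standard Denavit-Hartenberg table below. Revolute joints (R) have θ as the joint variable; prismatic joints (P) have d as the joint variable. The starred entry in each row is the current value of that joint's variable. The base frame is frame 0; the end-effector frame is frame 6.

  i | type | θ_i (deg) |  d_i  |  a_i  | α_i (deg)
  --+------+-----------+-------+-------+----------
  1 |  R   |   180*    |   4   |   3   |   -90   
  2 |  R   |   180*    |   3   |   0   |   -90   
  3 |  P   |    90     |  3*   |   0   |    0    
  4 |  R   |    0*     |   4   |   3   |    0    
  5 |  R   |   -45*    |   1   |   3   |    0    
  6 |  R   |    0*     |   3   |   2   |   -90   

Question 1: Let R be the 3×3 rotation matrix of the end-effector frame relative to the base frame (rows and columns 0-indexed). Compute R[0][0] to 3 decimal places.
End-effector x-axis (col 0 of R) = (0.7071,0.7071,-0.0000)
R[0][0] = 0.7071

0.707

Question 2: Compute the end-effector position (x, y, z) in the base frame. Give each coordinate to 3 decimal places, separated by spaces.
after link 1: o_1 = (-3.0000, 0.0000, 4.0000)
after link 2: o_2 = (-3.0000, -3.0000, 4.0000)
after link 3: o_3 = (-3.0000, -3.0000, 7.0000)
after link 4: o_4 = (-3.0000, 0.0000, 11.0000)
after link 5: o_5 = (-0.8787, 2.1213, 12.0000)
after link 6: o_6 = (0.5355, 3.5355, 15.0000)

0.536 3.536 15.000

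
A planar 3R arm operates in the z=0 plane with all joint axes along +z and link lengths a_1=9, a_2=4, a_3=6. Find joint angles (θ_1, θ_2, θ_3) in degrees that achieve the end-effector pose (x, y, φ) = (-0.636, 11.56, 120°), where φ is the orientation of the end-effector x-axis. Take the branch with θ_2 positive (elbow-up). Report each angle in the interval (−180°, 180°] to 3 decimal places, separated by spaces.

wrist centre = target − a_3·(cos φ, sin φ) = (2.3640, 6.3638)
cos θ_2 = (46.0871−9²−4²)/(2·9·4) = -0.7071; θ_2 = 135.0014° (elbow-up)
β = atan2(6.3638,2.3640) = 69.6213°; ψ = atan2(2.8284,6.1715) = 24.6217°
θ_1 = β − ψ = 44.9996°
θ_3 = φ − θ_1 − θ_2 = -60.0011° (wrapped to (-180°,180°])

45.000 135.001 -60.001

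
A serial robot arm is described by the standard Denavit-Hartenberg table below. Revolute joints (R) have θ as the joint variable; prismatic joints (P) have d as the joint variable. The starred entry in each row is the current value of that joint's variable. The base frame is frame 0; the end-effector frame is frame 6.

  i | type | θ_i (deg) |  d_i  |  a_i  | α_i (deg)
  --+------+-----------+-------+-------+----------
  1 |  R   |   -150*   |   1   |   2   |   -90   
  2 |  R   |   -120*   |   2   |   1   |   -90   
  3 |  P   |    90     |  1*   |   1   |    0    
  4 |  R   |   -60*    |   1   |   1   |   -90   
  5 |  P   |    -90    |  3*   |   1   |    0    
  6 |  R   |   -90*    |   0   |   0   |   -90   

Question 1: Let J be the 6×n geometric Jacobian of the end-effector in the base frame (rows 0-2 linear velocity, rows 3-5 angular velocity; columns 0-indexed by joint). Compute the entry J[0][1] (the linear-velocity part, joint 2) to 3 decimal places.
axis z_1 = (0.5000,-0.8660,0.0000); lever o_n−o_1 = (-3.1405,0.6095,1.8170)
cross product → J_v[:, 1] = (-1.5736,-0.9085,-2.4151)
J_ω[:, 1] = z_1
entry J[0][1] = -1.5736

-1.574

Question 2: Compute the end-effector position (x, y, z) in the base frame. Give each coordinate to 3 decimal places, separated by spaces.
after link 1: o_1 = (-1.7321, -1.0000, 1.0000)
after link 2: o_2 = (-0.2990, -2.4821, 1.8660)
after link 3: o_3 = (-1.5490, -2.0490, 2.3660)
after link 4: o_4 = (-2.1740, -1.8325, 3.6160)
after link 5: o_5 = (-4.8726, -0.3905, 2.8170)
after link 6: o_6 = (-4.8726, -0.3905, 2.8170)

-4.873 -0.391 2.817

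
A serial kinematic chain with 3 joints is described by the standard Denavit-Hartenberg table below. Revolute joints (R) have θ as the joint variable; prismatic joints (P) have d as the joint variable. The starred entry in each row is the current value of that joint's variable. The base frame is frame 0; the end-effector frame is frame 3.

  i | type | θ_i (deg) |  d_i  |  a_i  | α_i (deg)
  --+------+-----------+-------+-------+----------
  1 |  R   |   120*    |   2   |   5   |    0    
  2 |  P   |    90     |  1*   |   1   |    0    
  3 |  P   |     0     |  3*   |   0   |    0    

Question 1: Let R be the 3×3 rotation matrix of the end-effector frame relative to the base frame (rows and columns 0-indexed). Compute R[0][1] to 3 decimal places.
End-effector y-axis (col 1 of R) = (0.5000,-0.8660,0.0000)
R[0][1] = 0.5000

0.500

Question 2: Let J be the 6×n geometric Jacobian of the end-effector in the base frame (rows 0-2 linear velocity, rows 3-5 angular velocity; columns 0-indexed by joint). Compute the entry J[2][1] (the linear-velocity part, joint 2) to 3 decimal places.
1.000

prismatic axis z_1 = (0.0000,0.0000,1.0000)
J_v[:, 1] = z_1; J_ω[:, 1] = (0,0,0)
entry J[2][1] = 1.0000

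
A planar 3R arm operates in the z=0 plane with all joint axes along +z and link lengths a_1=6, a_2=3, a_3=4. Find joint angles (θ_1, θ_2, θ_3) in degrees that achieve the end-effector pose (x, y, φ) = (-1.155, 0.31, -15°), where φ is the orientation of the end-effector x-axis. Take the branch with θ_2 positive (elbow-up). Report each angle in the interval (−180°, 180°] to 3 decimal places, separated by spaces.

134.994 120.005 90.000

wrist centre = target − a_3·(cos φ, sin φ) = (-5.0187, 1.3453)
cos θ_2 = (26.9972−6²−3²)/(2·6·3) = -0.5001; θ_2 = 120.0052° (elbow-up)
β = atan2(1.3453,-5.0187) = 164.9945°; ψ = atan2(2.5979,4.4998) = 30.0000°
θ_1 = β − ψ = 134.9945°
θ_3 = φ − θ_1 − θ_2 = 90.0003° (wrapped to (-180°,180°])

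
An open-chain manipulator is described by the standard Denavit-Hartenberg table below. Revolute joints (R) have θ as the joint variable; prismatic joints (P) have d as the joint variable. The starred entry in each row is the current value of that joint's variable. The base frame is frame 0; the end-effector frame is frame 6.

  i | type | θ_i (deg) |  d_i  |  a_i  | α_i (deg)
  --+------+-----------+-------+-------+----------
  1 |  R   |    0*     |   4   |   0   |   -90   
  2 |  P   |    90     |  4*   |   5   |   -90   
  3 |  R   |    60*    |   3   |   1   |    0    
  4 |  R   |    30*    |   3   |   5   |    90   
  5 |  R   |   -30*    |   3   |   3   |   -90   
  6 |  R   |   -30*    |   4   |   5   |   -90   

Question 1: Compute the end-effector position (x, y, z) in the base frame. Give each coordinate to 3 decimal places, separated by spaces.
-5.799 -10.214 -7.000

after link 1: o_1 = (0.0000, 0.0000, 4.0000)
after link 2: o_2 = (0.0000, 4.0000, -1.0000)
after link 3: o_3 = (-3.0000, 3.1340, -1.5000)
after link 4: o_4 = (-6.0000, -1.8660, -1.5000)
after link 5: o_5 = (-4.5000, -4.4641, -4.5000)
after link 6: o_6 = (-5.7990, -10.2141, -7.0000)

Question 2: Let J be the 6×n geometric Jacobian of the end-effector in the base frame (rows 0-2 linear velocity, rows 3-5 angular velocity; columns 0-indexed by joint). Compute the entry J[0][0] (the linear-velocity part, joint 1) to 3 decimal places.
axis z_0 = ẑ; lever o_n−o_0 = (-5.7990,-10.2141,-7.0000)
cross product → J_v[:, 0] = (10.2141,-5.7990,0.0000)
J_ω[:, 0] = z_0
entry J[0][0] = 10.2141

10.214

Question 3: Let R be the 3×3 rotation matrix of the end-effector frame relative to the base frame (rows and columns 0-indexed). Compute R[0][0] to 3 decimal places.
End-effector x-axis (col 0 of R) = (0.4330,-0.7500,-0.5000)
R[0][0] = 0.4330

0.433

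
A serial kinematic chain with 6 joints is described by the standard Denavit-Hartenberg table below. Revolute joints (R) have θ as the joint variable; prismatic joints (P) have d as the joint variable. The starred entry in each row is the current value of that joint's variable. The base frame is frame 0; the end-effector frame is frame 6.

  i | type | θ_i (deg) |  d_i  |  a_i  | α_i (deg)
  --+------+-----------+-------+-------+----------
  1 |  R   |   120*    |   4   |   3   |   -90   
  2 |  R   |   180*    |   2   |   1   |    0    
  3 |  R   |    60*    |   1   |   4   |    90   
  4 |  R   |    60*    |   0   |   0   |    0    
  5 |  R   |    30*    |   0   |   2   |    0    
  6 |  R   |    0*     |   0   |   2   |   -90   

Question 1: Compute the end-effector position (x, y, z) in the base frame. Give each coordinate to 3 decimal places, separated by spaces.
-6.062 -3.500 7.464

after link 1: o_1 = (-1.5000, 2.5981, 4.0000)
after link 2: o_2 = (-2.7321, 0.7321, 4.0000)
after link 3: o_3 = (-2.5981, -1.5000, 7.4641)
after link 4: o_4 = (-2.5981, -1.5000, 7.4641)
after link 5: o_5 = (-4.3301, -2.5000, 7.4641)
after link 6: o_6 = (-6.0622, -3.5000, 7.4641)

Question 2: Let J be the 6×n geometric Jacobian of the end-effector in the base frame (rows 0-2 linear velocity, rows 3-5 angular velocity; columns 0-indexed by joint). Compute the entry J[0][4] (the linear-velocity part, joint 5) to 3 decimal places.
-1.000

axis z_4 = (0.4330,-0.7500,-0.5000); lever o_n−o_4 = (-3.4641,-2.0000,0.0000)
cross product → J_v[:, 4] = (-1.0000,1.7321,-3.4641)
J_ω[:, 4] = z_4
entry J[0][4] = -1.0000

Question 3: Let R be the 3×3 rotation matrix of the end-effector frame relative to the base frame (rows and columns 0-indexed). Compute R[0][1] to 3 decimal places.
-0.433

End-effector y-axis (col 1 of R) = (-0.4330,0.7500,0.5000)
R[0][1] = -0.4330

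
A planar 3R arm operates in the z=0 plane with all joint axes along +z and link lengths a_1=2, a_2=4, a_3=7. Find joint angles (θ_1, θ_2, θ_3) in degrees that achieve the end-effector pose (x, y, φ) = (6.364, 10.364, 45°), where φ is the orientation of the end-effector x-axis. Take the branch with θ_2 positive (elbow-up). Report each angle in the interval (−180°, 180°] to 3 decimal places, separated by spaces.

wrist centre = target − a_3·(cos φ, sin φ) = (1.4143, 5.4143)
cos θ_2 = (31.3142−2²−4²)/(2·2·4) = 0.7071; θ_2 = 44.9973° (elbow-up)
β = atan2(5.4143,1.4143) = 75.3609°; ψ = atan2(2.8283,4.8286) = 30.3593°
θ_1 = β − ψ = 45.0016°
θ_3 = φ − θ_1 − θ_2 = -44.9989° (wrapped to (-180°,180°])

45.002 44.997 -44.999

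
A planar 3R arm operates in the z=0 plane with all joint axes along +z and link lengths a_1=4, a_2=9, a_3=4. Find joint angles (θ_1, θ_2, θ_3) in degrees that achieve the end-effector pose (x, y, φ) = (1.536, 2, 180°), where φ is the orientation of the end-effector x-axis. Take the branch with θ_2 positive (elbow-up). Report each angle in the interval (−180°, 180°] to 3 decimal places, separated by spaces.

wrist centre = target − a_3·(cos φ, sin φ) = (5.5360, 2.0000)
cos θ_2 = (34.6473−4²−9²)/(2·4·9) = -0.8660; θ_2 = 149.9982° (elbow-up)
β = atan2(2.0000,5.5360) = 19.8634°; ψ = atan2(4.5002,-3.7941) = 130.1337°
θ_1 = β − ψ = -110.2704°
θ_3 = φ − θ_1 − θ_2 = 140.2722° (wrapped to (-180°,180°])

-110.270 149.998 140.272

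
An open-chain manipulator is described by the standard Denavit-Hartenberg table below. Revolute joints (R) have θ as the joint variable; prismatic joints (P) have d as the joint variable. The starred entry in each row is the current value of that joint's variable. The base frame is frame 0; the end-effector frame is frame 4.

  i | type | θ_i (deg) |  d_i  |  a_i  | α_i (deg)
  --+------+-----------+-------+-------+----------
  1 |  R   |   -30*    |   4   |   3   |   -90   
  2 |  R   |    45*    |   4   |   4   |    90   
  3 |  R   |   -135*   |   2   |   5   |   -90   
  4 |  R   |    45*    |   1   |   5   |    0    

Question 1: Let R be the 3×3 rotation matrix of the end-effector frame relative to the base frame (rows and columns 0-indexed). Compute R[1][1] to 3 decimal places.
0.506

End-effector y-axis (col 1 of R) = (0.1232,0.5062,-0.8536)
R[1][1] = 0.5062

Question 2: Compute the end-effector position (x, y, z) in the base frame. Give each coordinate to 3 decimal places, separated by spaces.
-0.527 -2.863 3.854

after link 1: o_1 = (2.5981, -1.5000, 4.0000)
after link 2: o_2 = (7.0476, 0.5499, 1.1716)
after link 3: o_3 = (4.3395, -1.9691, 5.0858)
after link 4: o_4 = (-0.5271, -2.8626, 3.8536)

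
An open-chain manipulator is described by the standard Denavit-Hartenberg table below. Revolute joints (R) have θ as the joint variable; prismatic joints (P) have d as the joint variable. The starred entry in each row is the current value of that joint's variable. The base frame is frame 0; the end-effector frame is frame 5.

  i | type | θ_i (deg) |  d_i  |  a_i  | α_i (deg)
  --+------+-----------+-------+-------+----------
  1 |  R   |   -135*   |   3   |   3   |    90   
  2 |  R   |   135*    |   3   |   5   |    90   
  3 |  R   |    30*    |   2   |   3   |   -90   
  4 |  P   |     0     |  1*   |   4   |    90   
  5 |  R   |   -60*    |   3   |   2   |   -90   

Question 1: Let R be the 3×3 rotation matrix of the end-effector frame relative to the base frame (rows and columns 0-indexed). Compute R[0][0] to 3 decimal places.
0.787

End-effector x-axis (col 0 of R) = (0.7866,0.0795,0.6124)
R[0][0] = 0.7866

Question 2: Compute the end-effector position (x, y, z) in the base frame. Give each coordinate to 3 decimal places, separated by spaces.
-2.976 6.027 15.229

after link 1: o_1 = (-2.1213, -2.1213, 3.0000)
after link 2: o_2 = (-1.7426, 2.5000, 6.5355)
after link 3: o_3 = (-2.5043, 3.8597, 9.7869)
after link 4: o_4 = (-3.0488, 7.3683, 11.8828)
after link 5: o_5 = (-2.9757, 6.0273, 15.2289)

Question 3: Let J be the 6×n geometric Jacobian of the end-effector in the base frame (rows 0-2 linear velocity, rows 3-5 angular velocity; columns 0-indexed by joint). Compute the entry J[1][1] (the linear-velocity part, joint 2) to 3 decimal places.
axis z_1 = (-0.7071,0.7071,0.0000); lever o_n−o_1 = (-0.8543,8.1486,12.2289)
cross product → J_v[:, 1] = (8.6471,8.6471,-5.1578)
J_ω[:, 1] = z_1
entry J[1][1] = 8.6471

8.647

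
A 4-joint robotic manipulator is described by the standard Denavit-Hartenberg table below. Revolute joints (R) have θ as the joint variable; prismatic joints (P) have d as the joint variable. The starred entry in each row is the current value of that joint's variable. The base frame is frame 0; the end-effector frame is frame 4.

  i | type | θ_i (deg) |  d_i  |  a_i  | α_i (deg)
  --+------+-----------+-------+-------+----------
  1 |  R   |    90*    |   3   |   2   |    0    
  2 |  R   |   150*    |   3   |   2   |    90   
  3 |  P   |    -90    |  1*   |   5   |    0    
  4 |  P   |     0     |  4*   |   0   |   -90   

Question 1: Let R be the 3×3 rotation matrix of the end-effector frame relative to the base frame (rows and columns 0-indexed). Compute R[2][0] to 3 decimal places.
-1.000

End-effector x-axis (col 0 of R) = (-0.0000,-0.0000,-1.0000)
R[2][0] = -1.0000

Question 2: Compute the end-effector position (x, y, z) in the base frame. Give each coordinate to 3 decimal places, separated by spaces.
after link 1: o_1 = (0.0000, 2.0000, 3.0000)
after link 2: o_2 = (-1.0000, 0.2679, 6.0000)
after link 3: o_3 = (-1.8660, 0.7679, 1.0000)
after link 4: o_4 = (-5.3301, 2.7679, 1.0000)

-5.330 2.768 1.000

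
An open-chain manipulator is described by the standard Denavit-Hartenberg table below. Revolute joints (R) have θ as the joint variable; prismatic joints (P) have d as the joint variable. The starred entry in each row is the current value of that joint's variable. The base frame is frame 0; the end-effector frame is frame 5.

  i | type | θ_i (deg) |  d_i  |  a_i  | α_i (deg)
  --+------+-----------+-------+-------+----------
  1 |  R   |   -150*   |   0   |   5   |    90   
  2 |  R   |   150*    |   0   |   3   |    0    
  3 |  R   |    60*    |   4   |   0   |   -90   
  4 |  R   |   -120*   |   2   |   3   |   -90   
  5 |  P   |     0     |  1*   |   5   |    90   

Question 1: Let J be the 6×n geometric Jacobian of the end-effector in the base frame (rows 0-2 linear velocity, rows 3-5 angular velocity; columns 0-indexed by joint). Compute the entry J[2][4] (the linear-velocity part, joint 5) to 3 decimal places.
-0.433

prismatic axis z_4 = (0.3995,0.8080,-0.4330)
J_v[:, 4] = z_4; J_ω[:, 4] = (0,0,0)
entry J[2][4] = -0.4330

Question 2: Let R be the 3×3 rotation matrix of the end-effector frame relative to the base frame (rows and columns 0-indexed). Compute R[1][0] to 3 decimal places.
End-effector x-axis (col 0 of R) = (-0.8080,0.5335,0.2500)
R[1][0] = 0.5335

0.533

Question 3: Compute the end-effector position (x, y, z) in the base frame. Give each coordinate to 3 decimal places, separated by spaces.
after link 1: o_1 = (-4.3301, -2.5000, 0.0000)
after link 2: o_2 = (-2.0801, -1.2010, 1.5000)
after link 3: o_3 = (-4.0801, 2.2631, 1.5000)
after link 4: o_4 = (-7.3702, 3.3636, 0.5179)
after link 5: o_5 = (-11.0107, 6.8391, 1.3349)

-11.011 6.839 1.335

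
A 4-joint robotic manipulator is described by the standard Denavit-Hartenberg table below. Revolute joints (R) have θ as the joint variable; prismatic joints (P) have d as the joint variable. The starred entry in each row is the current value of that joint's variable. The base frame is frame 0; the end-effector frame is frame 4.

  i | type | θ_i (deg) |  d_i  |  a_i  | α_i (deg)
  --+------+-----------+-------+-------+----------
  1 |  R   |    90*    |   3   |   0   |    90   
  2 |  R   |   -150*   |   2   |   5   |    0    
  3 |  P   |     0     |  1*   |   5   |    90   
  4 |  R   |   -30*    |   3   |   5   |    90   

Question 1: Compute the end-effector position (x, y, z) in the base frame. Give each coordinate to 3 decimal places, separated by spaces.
0.500 -13.910 -1.567

after link 1: o_1 = (0.0000, 0.0000, 3.0000)
after link 2: o_2 = (2.0000, -4.3301, 0.5000)
after link 3: o_3 = (3.0000, -8.6603, -2.0000)
after link 4: o_4 = (0.5000, -13.9103, -1.5670)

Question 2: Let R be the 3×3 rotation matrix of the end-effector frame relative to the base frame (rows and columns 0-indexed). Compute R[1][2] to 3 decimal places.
0.433

End-effector z-axis (col 2 of R) = (-0.8660,0.4330,0.2500)
R[1][2] = 0.4330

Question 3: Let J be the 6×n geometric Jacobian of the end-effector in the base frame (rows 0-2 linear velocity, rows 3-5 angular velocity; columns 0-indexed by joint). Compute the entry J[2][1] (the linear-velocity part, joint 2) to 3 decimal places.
-13.910

axis z_1 = (1.0000,-0.0000,0.0000); lever o_n−o_1 = (0.5000,-13.9103,-4.5670)
cross product → J_v[:, 1] = (0.0000,4.5670,-13.9103)
J_ω[:, 1] = z_1
entry J[2][1] = -13.9103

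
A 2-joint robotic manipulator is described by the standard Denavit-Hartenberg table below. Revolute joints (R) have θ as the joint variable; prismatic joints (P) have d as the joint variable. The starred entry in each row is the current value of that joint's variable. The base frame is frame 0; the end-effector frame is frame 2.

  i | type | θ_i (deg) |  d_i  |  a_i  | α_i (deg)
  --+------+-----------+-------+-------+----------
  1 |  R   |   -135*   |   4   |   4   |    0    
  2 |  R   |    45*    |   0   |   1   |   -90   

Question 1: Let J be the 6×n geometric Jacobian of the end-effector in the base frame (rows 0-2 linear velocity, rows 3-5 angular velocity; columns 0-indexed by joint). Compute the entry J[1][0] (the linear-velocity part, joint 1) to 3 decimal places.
axis z_0 = ẑ; lever o_n−o_0 = (-2.8284,-3.8284,4.0000)
cross product → J_v[:, 0] = (3.8284,-2.8284,0.0000)
J_ω[:, 0] = z_0
entry J[1][0] = -2.8284

-2.828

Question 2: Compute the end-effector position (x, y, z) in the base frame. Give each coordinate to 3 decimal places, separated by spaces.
after link 1: o_1 = (-2.8284, -2.8284, 4.0000)
after link 2: o_2 = (-2.8284, -3.8284, 4.0000)

-2.828 -3.828 4.000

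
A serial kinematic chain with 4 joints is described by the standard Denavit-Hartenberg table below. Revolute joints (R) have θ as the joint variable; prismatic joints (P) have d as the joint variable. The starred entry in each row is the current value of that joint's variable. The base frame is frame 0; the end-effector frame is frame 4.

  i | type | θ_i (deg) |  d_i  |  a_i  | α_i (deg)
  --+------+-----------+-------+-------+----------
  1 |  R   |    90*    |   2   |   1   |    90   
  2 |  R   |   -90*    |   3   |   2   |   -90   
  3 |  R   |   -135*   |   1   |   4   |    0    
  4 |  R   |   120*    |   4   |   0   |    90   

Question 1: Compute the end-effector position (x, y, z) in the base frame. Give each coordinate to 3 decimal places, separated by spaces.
after link 1: o_1 = (0.0000, 1.0000, 2.0000)
after link 2: o_2 = (3.0000, 1.0000, 0.0000)
after link 3: o_3 = (5.8284, 2.0000, 2.8284)
after link 4: o_4 = (5.8284, 6.0000, 2.8284)

5.828 6.000 2.828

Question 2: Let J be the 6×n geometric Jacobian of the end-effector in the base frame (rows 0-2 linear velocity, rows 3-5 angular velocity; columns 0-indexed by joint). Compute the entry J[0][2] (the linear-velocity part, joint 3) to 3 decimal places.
2.828

axis z_2 = (0.0000,1.0000,0.0000); lever o_n−o_2 = (2.8284,5.0000,2.8284)
cross product → J_v[:, 2] = (2.8284,-0.0000,-2.8284)
J_ω[:, 2] = z_2
entry J[0][2] = 2.8284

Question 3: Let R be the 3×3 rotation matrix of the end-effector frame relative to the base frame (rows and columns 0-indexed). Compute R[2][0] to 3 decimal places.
-0.966

End-effector x-axis (col 0 of R) = (0.2588,0.0000,-0.9659)
R[2][0] = -0.9659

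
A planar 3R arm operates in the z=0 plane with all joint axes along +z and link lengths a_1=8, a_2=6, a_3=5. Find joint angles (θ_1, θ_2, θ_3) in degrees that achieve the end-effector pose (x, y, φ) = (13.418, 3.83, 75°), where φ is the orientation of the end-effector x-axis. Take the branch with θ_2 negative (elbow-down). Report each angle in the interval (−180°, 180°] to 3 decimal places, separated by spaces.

20.575 -60.008 114.433

wrist centre = target − a_3·(cos φ, sin φ) = (12.1239, -0.9996)
cos θ_2 = (147.9883−8²−6²)/(2·8·6) = 0.4999; θ_2 = -60.0080° (elbow-down)
β = atan2(-0.9996,12.1239) = -4.7134°; ψ = atan2(-5.1966,10.9993) = -25.2883°
θ_1 = β − ψ = 20.5748°
θ_3 = φ − θ_1 − θ_2 = 114.4332° (wrapped to (-180°,180°])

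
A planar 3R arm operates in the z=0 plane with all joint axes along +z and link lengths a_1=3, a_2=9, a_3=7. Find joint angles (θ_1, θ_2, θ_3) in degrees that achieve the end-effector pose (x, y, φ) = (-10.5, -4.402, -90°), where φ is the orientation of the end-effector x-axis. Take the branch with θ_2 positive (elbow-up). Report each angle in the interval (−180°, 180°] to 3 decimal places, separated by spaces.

wrist centre = target − a_3·(cos φ, sin φ) = (-10.5000, 2.5980)
cos θ_2 = (116.9996−3²−9²)/(2·3·9) = 0.5000; θ_2 = 60.0005° (elbow-up)
β = atan2(2.5980,-10.5000) = 166.1025°; ψ = atan2(7.7943,7.4999) = 46.1025°
θ_1 = β − ψ = 120.0000°
θ_3 = φ − θ_1 − θ_2 = 89.9995° (wrapped to (-180°,180°])

120.000 60.000 90.000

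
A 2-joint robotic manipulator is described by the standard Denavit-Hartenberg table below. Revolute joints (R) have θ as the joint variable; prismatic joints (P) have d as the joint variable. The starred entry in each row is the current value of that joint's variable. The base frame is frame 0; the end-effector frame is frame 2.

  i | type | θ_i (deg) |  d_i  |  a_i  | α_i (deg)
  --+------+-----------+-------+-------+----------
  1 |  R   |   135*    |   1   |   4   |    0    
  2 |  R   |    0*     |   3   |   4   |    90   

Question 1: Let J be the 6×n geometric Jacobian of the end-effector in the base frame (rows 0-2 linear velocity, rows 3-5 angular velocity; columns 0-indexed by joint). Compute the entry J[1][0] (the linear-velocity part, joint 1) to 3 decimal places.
-5.657

axis z_0 = ẑ; lever o_n−o_0 = (-5.6569,5.6569,4.0000)
cross product → J_v[:, 0] = (-5.6569,-5.6569,0.0000)
J_ω[:, 0] = z_0
entry J[1][0] = -5.6569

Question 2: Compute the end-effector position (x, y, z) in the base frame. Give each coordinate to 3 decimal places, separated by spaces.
-5.657 5.657 4.000

after link 1: o_1 = (-2.8284, 2.8284, 1.0000)
after link 2: o_2 = (-5.6569, 5.6569, 4.0000)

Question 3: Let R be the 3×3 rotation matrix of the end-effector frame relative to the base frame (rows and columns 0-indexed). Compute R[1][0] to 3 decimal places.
0.707

End-effector x-axis (col 0 of R) = (-0.7071,0.7071,0.0000)
R[1][0] = 0.7071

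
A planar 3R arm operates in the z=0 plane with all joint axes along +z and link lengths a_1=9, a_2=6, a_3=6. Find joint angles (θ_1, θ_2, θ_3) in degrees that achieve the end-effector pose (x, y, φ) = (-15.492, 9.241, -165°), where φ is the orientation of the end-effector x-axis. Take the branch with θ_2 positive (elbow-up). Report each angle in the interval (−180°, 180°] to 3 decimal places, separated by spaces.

120.001 30.001 44.998

wrist centre = target − a_3·(cos φ, sin φ) = (-9.6964, 10.7939)
cos θ_2 = (210.5296−9²−6²)/(2·9·6) = 0.8660; θ_2 = 30.0012° (elbow-up)
β = atan2(10.7939,-9.6964) = 131.9342°; ψ = atan2(3.0001,14.1961) = 11.9329°
θ_1 = β − ψ = 120.0012°
θ_3 = φ − θ_1 − θ_2 = 44.9976° (wrapped to (-180°,180°])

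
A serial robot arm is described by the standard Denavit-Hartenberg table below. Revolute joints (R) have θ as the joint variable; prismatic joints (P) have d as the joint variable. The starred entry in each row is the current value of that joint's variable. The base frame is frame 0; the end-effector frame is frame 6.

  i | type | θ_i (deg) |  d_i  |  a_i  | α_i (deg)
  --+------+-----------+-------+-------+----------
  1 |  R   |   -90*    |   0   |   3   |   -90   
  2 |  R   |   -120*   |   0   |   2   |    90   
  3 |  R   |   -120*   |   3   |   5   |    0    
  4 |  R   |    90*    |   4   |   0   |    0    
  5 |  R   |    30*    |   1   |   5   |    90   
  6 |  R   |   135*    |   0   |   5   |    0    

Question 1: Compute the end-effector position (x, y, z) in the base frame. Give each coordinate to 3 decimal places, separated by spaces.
after link 1: o_1 = (0.0000, -3.0000, 0.0000)
after link 2: o_2 = (0.0000, -2.0000, 1.7321)
after link 3: o_3 = (-4.3301, -0.6519, -1.9330)
after link 4: o_4 = (-4.3301, 2.8122, -3.9330)
after link 5: o_5 = (-4.3301, 6.1782, -0.1029)
after link 6: o_6 = (-4.3301, 7.4723, -4.9325)

-4.330 7.472 -4.933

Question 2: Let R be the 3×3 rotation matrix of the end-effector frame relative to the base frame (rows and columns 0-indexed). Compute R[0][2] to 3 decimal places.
End-effector z-axis (col 2 of R) = (-1.0000,0.0000,-0.0000)
R[0][2] = -1.0000

-1.000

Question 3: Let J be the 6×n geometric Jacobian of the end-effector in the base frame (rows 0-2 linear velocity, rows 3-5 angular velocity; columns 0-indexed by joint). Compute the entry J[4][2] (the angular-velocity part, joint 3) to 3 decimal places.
axis z_2 = (0.0000,0.8660,-0.5000); lever o_n−o_2 = (-4.3301,9.4723,-6.6646)
cross product → J_v[:, 2] = (-1.0355,2.1651,3.7500)
J_ω[:, 2] = z_2
entry J[4][2] = 0.8660

0.866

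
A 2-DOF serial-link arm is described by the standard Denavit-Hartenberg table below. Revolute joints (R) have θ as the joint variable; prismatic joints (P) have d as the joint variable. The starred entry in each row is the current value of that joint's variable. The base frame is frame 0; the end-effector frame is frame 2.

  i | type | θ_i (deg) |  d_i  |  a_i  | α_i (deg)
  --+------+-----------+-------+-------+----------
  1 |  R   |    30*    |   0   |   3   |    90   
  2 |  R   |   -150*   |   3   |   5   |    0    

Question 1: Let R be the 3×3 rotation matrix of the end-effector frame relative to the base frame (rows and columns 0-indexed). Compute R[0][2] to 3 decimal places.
End-effector z-axis (col 2 of R) = (0.5000,-0.8660,0.0000)
R[0][2] = 0.5000

0.500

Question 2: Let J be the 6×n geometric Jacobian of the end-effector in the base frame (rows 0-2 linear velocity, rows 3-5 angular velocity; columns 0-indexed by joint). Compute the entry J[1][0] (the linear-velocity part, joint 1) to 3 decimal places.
axis z_0 = ẑ; lever o_n−o_0 = (0.3481,-3.2631,-2.5000)
cross product → J_v[:, 0] = (3.2631,0.3481,-0.0000)
J_ω[:, 0] = z_0
entry J[1][0] = 0.3481

0.348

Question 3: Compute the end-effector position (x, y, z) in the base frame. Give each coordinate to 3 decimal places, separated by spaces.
0.348 -3.263 -2.500

after link 1: o_1 = (2.5981, 1.5000, 0.0000)
after link 2: o_2 = (0.3481, -3.2631, -2.5000)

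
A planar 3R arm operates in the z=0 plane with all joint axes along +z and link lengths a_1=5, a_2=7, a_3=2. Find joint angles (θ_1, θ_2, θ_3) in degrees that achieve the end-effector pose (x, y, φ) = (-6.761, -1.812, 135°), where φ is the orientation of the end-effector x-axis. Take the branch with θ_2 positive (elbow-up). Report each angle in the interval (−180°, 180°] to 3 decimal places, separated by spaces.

135.002 120.003 -120.005

wrist centre = target − a_3·(cos φ, sin φ) = (-5.3468, -3.2262)
cos θ_2 = (38.9966−5²−7²)/(2·5·7) = -0.5000; θ_2 = 120.0032° (elbow-up)
β = atan2(-3.2262,-5.3468) = -148.8935°; ψ = atan2(6.0620,1.4997) = 76.1047°
θ_1 = β − ψ = -224.9982°
θ_3 = φ − θ_1 − θ_2 = -120.0050° (wrapped to (-180°,180°])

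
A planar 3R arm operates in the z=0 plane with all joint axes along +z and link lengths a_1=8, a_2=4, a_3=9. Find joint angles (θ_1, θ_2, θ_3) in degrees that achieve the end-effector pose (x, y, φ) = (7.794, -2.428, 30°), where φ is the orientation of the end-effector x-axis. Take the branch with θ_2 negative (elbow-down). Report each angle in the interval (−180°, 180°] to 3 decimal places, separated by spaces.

wrist centre = target − a_3·(cos φ, sin φ) = (-0.0002, -6.9280)
cos θ_2 = (47.9972−8²−4²)/(2·8·4) = -0.5000; θ_2 = -120.0029° (elbow-down)
β = atan2(-6.9280,-0.0002) = -90.0019°; ψ = atan2(-3.4640,5.9998) = -30.0000°
θ_1 = β − ψ = -60.0019°
θ_3 = φ − θ_1 − θ_2 = -149.9952° (wrapped to (-180°,180°])

-60.002 -120.003 -149.995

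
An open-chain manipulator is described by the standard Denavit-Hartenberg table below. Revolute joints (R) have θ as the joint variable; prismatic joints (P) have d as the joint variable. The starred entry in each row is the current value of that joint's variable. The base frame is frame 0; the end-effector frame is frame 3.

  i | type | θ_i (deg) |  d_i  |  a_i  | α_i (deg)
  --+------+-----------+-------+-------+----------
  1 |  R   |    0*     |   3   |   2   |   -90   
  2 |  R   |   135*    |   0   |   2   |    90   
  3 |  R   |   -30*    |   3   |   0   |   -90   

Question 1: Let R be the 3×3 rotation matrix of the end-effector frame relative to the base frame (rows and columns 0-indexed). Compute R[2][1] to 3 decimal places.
0.707

End-effector y-axis (col 1 of R) = (-0.7071,-0.0000,0.7071)
R[2][1] = 0.7071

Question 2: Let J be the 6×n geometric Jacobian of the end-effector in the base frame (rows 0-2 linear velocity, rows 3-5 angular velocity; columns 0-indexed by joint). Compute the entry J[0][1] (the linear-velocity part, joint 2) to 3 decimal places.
axis z_1 = (0.0000,1.0000,0.0000); lever o_n−o_1 = (0.7071,0.0000,-3.5355)
cross product → J_v[:, 1] = (-3.5355,0.0000,-0.7071)
J_ω[:, 1] = z_1
entry J[0][1] = -3.5355

-3.536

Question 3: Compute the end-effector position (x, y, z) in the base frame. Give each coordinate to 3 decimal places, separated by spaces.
2.707 0.000 -0.536

after link 1: o_1 = (2.0000, 0.0000, 3.0000)
after link 2: o_2 = (0.5858, 0.0000, 1.5858)
after link 3: o_3 = (2.7071, 0.0000, -0.5355)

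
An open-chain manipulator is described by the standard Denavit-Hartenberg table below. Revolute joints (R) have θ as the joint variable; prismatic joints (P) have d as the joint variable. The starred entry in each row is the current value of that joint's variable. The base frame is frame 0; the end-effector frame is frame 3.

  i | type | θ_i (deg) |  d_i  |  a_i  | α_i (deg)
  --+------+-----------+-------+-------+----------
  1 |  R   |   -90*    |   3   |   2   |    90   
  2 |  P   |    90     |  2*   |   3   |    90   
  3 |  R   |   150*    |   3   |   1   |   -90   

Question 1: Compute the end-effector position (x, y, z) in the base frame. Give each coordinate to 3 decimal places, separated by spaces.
after link 1: o_1 = (0.0000, -2.0000, 3.0000)
after link 2: o_2 = (-2.0000, -2.0000, 6.0000)
after link 3: o_3 = (-2.5000, -5.0000, 5.1340)

-2.500 -5.000 5.134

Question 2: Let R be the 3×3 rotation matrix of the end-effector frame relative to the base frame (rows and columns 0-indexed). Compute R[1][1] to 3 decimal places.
End-effector y-axis (col 1 of R) = (0.0000,1.0000,0.0000)
R[1][1] = 1.0000

1.000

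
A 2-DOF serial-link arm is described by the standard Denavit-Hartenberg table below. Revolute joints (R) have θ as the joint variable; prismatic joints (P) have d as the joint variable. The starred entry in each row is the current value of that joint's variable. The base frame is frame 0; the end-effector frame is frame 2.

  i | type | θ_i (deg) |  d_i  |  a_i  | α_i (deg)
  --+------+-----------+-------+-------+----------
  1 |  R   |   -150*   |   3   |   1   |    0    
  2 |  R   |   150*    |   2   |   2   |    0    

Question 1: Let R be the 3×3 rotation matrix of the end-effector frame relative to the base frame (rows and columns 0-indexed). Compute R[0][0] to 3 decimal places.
End-effector x-axis (col 0 of R) = (1.0000,0.0000,0.0000)
R[0][0] = 1.0000

1.000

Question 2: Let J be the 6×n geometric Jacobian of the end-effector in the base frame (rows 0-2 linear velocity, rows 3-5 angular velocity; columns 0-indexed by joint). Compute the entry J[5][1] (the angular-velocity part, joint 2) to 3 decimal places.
1.000

axis z_1 = (0.0000,0.0000,1.0000); lever o_n−o_1 = (2.0000,0.0000,2.0000)
cross product → J_v[:, 1] = (0.0000,2.0000,0.0000)
J_ω[:, 1] = z_1
entry J[5][1] = 1.0000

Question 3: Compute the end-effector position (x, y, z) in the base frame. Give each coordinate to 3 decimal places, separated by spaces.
1.134 -0.500 5.000

after link 1: o_1 = (-0.8660, -0.5000, 3.0000)
after link 2: o_2 = (1.1340, -0.5000, 5.0000)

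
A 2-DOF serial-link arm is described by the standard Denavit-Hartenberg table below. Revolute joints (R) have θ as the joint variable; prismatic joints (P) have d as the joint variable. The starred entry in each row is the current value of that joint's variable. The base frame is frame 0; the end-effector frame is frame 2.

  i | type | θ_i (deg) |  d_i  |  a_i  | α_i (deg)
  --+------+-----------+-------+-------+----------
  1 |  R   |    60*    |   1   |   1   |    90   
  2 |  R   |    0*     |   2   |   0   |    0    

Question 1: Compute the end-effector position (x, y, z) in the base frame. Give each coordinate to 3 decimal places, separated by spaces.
2.232 -0.134 1.000

after link 1: o_1 = (0.5000, 0.8660, 1.0000)
after link 2: o_2 = (2.2321, -0.1340, 1.0000)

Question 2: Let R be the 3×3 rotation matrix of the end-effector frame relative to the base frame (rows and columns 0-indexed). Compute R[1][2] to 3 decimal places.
-0.500

End-effector z-axis (col 2 of R) = (0.8660,-0.5000,0.0000)
R[1][2] = -0.5000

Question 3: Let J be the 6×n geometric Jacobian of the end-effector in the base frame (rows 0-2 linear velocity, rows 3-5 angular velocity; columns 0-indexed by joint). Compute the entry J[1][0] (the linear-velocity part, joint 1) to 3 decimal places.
axis z_0 = ẑ; lever o_n−o_0 = (2.2321,-0.1340,1.0000)
cross product → J_v[:, 0] = (0.1340,2.2321,-0.0000)
J_ω[:, 0] = z_0
entry J[1][0] = 2.2321

2.232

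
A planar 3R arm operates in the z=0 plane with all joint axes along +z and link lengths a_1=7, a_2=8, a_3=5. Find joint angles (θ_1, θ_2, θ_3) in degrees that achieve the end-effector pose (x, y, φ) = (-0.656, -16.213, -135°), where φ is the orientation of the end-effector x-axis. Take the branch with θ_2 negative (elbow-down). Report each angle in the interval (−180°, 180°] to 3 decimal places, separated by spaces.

wrist centre = target − a_3·(cos φ, sin φ) = (2.8795, -12.6775)
cos θ_2 = (169.0099−7²−8²)/(2·7·8) = 0.5001; θ_2 = -59.9942° (elbow-down)
β = atan2(-12.6775,2.8795) = -77.2031°; ψ = atan2(-6.9278,11.0007) = -32.2011°
θ_1 = β − ψ = -45.0020°
θ_3 = φ − θ_1 − θ_2 = -30.0038° (wrapped to (-180°,180°])

-45.002 -59.994 -30.004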